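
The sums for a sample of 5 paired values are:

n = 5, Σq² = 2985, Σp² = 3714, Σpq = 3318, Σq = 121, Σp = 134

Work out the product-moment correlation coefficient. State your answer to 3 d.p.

r = (nΣpq − ΣpΣq) / √[(nΣp² − (Σp)²)(nΣq² − (Σq)²)]
Numerator: 5×3318 − 134×121 = 376
Denominator: √[(18570 − 17956)(14925 − 14641)] = √[614 × 284] = 417.5835
r = 376 / 417.5835 ≈ 0.900

0.900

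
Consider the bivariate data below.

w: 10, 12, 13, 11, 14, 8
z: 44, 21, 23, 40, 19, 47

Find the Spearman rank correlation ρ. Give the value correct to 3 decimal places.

-0.943

Rank w: 2, 4, 5, 3, 6, 1
Rank z: 5, 2, 3, 4, 1, 6
d = rank(w) − rank(z): -3, 2, 2, -1, 5, -5; Σd² = 68
ρ = 1 − 6Σd² / [n(n²−1)] = 1 − 6×68 / (6×35) = 1 − 408/210 ≈ -0.943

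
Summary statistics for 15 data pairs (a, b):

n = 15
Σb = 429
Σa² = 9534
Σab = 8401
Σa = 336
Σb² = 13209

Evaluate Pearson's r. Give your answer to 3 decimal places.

-0.880

r = (nΣab − ΣaΣb) / √[(nΣa² − (Σa)²)(nΣb² − (Σb)²)]
Numerator: 15×8401 − 336×429 = -18129
Denominator: √[(143010 − 112896)(198135 − 184041)] = √[30114 × 14094] = 20601.6193
r = -18129 / 20601.6193 ≈ -0.880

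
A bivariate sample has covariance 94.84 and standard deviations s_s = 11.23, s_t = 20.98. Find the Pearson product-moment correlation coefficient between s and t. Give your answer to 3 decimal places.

0.403

r = Cov(s,t) / (s_s · s_t) = 94.84 / (11.23 × 20.98)
  = 94.84 / 235.6054 ≈ 0.403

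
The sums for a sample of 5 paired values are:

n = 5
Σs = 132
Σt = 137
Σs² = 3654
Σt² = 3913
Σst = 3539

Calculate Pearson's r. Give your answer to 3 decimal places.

r = (nΣst − ΣsΣt) / √[(nΣs² − (Σs)²)(nΣt² − (Σt)²)]
Numerator: 5×3539 − 132×137 = -389
Denominator: √[(18270 − 17424)(19565 − 18769)] = √[846 × 796] = 820.6193
r = -389 / 820.6193 ≈ -0.474

-0.474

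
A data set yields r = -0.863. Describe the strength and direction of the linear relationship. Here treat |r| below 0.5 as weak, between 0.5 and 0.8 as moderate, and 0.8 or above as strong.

strong negative

r = -0.863 < 0 so the relationship is negative.
|r| = 0.863, which falls in the strong range.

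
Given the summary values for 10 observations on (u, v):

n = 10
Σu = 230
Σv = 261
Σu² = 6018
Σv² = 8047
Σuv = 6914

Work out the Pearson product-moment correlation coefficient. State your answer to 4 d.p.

r = (nΣuv − ΣuΣv) / √[(nΣu² − (Σu)²)(nΣv² − (Σv)²)]
Numerator: 10×6914 − 230×261 = 9110
Denominator: √[(60180 − 52900)(80470 − 68121)] = √[7280 × 12349] = 9481.5990
r = 9110 / 9481.5990 ≈ 0.9608

0.9608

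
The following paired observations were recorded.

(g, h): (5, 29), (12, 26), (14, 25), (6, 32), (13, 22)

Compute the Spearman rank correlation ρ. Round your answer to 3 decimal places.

Rank g: 1, 3, 5, 2, 4
Rank h: 4, 3, 2, 5, 1
d = rank(g) − rank(h): -3, 0, 3, -3, 3; Σd² = 36
ρ = 1 − 6Σd² / [n(n²−1)] = 1 − 6×36 / (5×24) = 1 − 216/120 ≈ -0.800

-0.800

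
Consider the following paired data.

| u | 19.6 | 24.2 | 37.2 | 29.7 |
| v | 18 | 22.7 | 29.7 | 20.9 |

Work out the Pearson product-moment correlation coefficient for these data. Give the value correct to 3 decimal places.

n = 4, Σu = 110.7, Σv = 91.3, Σu² = 3235.73, Σv² = 2158.19, Σuv = 2627.71
nΣuv − ΣuΣv = 10510.84 − 10106.91 = 403.93
nΣu² − (Σu)² = 12942.92 − 12254.49 = 688.43; nΣv² − (Σv)² = 8632.76 − 8335.69 = 297.07
r = 403.93 / √(688.43 × 297.07) = 403.93 / 452.2299 ≈ 0.893

0.893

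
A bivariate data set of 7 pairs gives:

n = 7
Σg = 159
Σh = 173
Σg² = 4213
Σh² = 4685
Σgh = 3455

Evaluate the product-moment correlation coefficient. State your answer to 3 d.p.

r = (nΣgh − ΣgΣh) / √[(nΣg² − (Σg)²)(nΣh² − (Σh)²)]
Numerator: 7×3455 − 159×173 = -3322
Denominator: √[(29491 − 25281)(32795 − 29929)] = √[4210 × 2866] = 3473.5947
r = -3322 / 3473.5947 ≈ -0.956

-0.956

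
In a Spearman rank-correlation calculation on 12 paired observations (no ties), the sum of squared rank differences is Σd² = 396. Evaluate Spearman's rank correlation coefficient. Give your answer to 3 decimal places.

-0.385

ρ = 1 − 6Σd² / [n(n²−1)] = 1 − 6×396 / (12×143)
  = 1 − 2376/1716 = 1 − 1.3846 ≈ -0.385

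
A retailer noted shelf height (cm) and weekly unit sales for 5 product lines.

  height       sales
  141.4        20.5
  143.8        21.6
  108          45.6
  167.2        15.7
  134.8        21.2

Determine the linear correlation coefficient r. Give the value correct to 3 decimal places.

-0.910

n = 5, Σx = 695.2, Σy = 124.6, Σx² = 98463.28, Σy² = 3662.1, Σxy = 16412.38
nΣxy − ΣxΣy = 82061.9 − 86621.92 = -4560.02
nΣx² − (Σx)² = 492316.4 − 483303.04 = 9013.36; nΣy² − (Σy)² = 18310.5 − 15525.16 = 2785.34
r = -4560.02 / √(9013.36 × 2785.34) = -4560.02 / 5010.5162 ≈ -0.910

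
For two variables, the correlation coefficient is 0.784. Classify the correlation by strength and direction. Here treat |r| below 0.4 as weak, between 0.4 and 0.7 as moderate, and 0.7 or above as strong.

r = 0.784 > 0 so the relationship is positive.
|r| = 0.784, which falls in the strong range.

strong positive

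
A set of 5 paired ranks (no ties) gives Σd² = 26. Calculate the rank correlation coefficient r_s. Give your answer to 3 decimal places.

ρ = 1 − 6Σd² / [n(n²−1)] = 1 − 6×26 / (5×24)
  = 1 − 156/120 = 1 − 1.3000 ≈ -0.300

-0.300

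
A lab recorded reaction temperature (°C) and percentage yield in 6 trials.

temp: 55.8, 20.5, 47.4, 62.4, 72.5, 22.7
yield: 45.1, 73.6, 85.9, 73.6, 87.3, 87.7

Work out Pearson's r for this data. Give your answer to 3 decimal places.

n = 6, Σx = 281.3, Σy = 453.2, Σx² = 15445.95, Σy² = 35559.32, Σxy = 21009.72
nΣxy − ΣxΣy = 126058.32 − 127485.16 = -1426.84
nΣx² − (Σx)² = 92675.7 − 79129.69 = 13546.01; nΣy² − (Σy)² = 213355.92 − 205390.24 = 7965.68
r = -1426.84 / √(13546.01 × 7965.68) = -1426.84 / 10387.6456 ≈ -0.137

-0.137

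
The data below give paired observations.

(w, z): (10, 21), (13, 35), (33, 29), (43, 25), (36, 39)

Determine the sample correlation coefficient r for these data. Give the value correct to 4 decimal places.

n = 5, Σw = 135, Σz = 149, Σw² = 4503, Σz² = 4653, Σwz = 4101
nΣwz − ΣwΣz = 20505 − 20115 = 390
nΣw² − (Σw)² = 22515 − 18225 = 4290; nΣz² − (Σz)² = 23265 − 22201 = 1064
r = 390 / √(4290 × 1064) = 390 / 2136.4831 ≈ 0.1825

0.1825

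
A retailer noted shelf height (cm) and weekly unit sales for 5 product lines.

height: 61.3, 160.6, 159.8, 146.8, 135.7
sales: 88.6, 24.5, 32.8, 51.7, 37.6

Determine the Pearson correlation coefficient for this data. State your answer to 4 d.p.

-0.9462

n = 5, Σx = 664.2, Σy = 235.2, Σx² = 95050.82, Σy² = 13612.7, Σxy = 27299.2
nΣxy − ΣxΣy = 136496 − 156219.84 = -19723.84
nΣx² − (Σx)² = 475254.1 − 441161.64 = 34092.46; nΣy² − (Σy)² = 68063.5 − 55319.04 = 12744.46
r = -19723.84 / √(34092.46 × 12744.46) = -19723.84 / 20844.4235 ≈ -0.9462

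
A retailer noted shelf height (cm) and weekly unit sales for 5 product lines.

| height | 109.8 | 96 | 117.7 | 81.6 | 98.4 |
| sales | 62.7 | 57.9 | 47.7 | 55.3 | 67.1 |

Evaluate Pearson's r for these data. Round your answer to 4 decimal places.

-0.2479

n = 5, Σx = 503.5, Σy = 290.7, Σx² = 51466.45, Σy² = 17119.49, Σxy = 29172.27
nΣxy − ΣxΣy = 145861.35 − 146367.45 = -506.1
nΣx² − (Σx)² = 257332.25 − 253512.25 = 3820; nΣy² − (Σy)² = 85597.45 − 84506.49 = 1090.96
r = -506.1 / √(3820 × 1090.96) = -506.1 / 2041.4375 ≈ -0.2479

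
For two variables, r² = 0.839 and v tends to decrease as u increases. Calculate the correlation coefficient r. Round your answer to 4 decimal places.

|r| = √0.839 = 0.9160
The association is negative, so r = −0.9160.

-0.9160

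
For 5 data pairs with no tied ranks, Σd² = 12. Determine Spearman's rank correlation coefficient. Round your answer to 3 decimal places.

ρ = 1 − 6Σd² / [n(n²−1)] = 1 − 6×12 / (5×24)
  = 1 − 72/120 = 1 − 0.6000 ≈ 0.400

0.400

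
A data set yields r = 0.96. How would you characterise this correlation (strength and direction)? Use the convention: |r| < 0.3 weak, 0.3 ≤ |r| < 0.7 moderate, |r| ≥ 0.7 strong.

strong positive

r = 0.96 > 0 so the relationship is positive.
|r| = 0.96, which falls in the strong range.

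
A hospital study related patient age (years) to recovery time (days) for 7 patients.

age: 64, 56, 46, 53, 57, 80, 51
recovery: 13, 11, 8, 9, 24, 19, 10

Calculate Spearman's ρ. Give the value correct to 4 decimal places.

Rank age: 6, 4, 1, 3, 5, 7, 2
Rank recovery: 5, 4, 1, 2, 7, 6, 3
d = rank(age) − rank(recovery): 1, 0, 0, 1, -2, 1, -1; Σd² = 8
ρ = 1 − 6Σd² / [n(n²−1)] = 1 − 6×8 / (7×48) = 1 − 48/336 ≈ 0.8571

0.8571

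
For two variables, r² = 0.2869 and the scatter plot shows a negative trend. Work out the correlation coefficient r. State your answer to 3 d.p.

|r| = √0.2869 = 0.536
The association is negative, so r = −0.536.

-0.536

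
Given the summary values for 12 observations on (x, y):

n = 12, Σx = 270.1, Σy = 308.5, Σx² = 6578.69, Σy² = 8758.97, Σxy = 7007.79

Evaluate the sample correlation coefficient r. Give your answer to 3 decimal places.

0.100

r = (nΣxy − ΣxΣy) / √[(nΣx² − (Σx)²)(nΣy² − (Σy)²)]
Numerator: 12×7007.79 − 270.1×308.5 = 767.63
Denominator: √[(78944.28 − 72954.01)(105107.64 − 95172.25)] = √[5990.27 × 9935.39] = 7714.6399
r = 767.63 / 7714.6399 ≈ 0.100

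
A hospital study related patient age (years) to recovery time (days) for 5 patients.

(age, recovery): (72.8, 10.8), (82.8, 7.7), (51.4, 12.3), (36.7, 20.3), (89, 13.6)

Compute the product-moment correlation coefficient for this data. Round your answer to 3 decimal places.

n = 5, Σx = 332.7, Σy = 64.7, Σx² = 24065.53, Σy² = 924.27, Σxy = 4011.43
nΣxy − ΣxΣy = 20057.15 − 21525.69 = -1468.54
nΣx² − (Σx)² = 120327.65 − 110689.29 = 9638.36; nΣy² − (Σy)² = 4621.35 − 4186.09 = 435.26
r = -1468.54 / √(9638.36 × 435.26) = -1468.54 / 2048.2169 ≈ -0.717

-0.717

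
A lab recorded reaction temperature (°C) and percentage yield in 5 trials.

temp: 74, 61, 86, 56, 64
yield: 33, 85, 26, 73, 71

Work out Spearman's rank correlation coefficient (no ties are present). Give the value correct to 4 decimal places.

-0.9000

Rank temp: 4, 2, 5, 1, 3
Rank yield: 2, 5, 1, 4, 3
d = rank(temp) − rank(yield): 2, -3, 4, -3, 0; Σd² = 38
ρ = 1 − 6Σd² / [n(n²−1)] = 1 − 6×38 / (5×24) = 1 − 228/120 ≈ -0.9000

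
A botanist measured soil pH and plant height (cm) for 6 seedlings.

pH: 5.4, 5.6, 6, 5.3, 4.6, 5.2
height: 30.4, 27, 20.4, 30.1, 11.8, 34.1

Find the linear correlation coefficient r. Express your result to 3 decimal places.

0.319

n = 6, Σx = 32.1, Σy = 153.8, Σx² = 172.81, Σy² = 4277.38, Σxy = 828.89
nΣxy − ΣxΣy = 4973.34 − 4936.98 = 36.36
nΣx² − (Σx)² = 1036.86 − 1030.41 = 6.45; nΣy² − (Σy)² = 25664.28 − 23654.44 = 2009.84
r = 36.36 / √(6.45 × 2009.84) = 36.36 / 113.8572 ≈ 0.319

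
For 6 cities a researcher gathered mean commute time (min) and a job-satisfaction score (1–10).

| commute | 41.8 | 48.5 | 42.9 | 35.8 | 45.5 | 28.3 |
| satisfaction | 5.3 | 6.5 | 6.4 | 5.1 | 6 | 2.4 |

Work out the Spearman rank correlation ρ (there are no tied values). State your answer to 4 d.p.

Rank commute: 3, 6, 4, 2, 5, 1
Rank satisfaction: 3, 6, 5, 2, 4, 1
d = rank(commute) − rank(satisfaction): 0, 0, -1, 0, 1, 0; Σd² = 2
ρ = 1 − 6Σd² / [n(n²−1)] = 1 − 6×2 / (6×35) = 1 − 12/210 ≈ 0.9429

0.9429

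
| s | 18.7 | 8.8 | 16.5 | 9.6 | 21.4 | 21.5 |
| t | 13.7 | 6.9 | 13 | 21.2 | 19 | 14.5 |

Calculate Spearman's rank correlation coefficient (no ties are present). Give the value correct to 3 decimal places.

0.371

Rank s: 4, 1, 3, 2, 5, 6
Rank t: 3, 1, 2, 6, 5, 4
d = rank(s) − rank(t): 1, 0, 1, -4, 0, 2; Σd² = 22
ρ = 1 − 6Σd² / [n(n²−1)] = 1 − 6×22 / (6×35) = 1 − 132/210 ≈ 0.371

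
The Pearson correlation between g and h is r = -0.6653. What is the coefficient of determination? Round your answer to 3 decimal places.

0.443

r² = (-0.6653)² = 0.443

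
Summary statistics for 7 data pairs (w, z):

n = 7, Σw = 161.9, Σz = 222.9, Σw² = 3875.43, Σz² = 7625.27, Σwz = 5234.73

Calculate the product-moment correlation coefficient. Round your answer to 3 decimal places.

0.302

r = (nΣwz − ΣwΣz) / √[(nΣw² − (Σw)²)(nΣz² − (Σz)²)]
Numerator: 7×5234.73 − 161.9×222.9 = 555.6
Denominator: √[(27128.01 − 26211.61)(53376.89 − 49684.41)] = √[916.4 × 3692.48] = 1839.5077
r = 555.6 / 1839.5077 ≈ 0.302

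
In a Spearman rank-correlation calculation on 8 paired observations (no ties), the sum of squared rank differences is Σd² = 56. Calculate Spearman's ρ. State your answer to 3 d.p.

0.333

ρ = 1 − 6Σd² / [n(n²−1)] = 1 − 6×56 / (8×63)
  = 1 − 336/504 = 1 − 0.6667 ≈ 0.333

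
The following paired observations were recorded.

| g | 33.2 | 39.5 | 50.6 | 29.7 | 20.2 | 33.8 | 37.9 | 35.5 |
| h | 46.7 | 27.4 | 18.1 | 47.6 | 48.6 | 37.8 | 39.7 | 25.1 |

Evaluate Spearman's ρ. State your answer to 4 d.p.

Rank g: 3, 7, 8, 2, 1, 4, 6, 5
Rank h: 6, 3, 1, 7, 8, 4, 5, 2
d = rank(g) − rank(h): -3, 4, 7, -5, -7, 0, 1, 3; Σd² = 158
ρ = 1 − 6Σd² / [n(n²−1)] = 1 − 6×158 / (8×63) = 1 − 948/504 ≈ -0.8810

-0.8810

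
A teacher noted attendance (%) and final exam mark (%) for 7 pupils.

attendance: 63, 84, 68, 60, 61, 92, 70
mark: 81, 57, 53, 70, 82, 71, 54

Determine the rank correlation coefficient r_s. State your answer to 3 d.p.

-0.321

Rank attendance: 3, 6, 4, 1, 2, 7, 5
Rank mark: 6, 3, 1, 4, 7, 5, 2
d = rank(attendance) − rank(mark): -3, 3, 3, -3, -5, 2, 3; Σd² = 74
ρ = 1 − 6Σd² / [n(n²−1)] = 1 − 6×74 / (7×48) = 1 − 444/336 ≈ -0.321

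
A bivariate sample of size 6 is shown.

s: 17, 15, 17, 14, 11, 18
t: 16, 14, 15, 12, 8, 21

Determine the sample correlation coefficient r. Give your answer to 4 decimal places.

n = 6, Σs = 92, Σt = 86, Σs² = 1444, Σt² = 1326, Σst = 1371
nΣst − ΣsΣt = 8226 − 7912 = 314
nΣs² − (Σs)² = 8664 − 8464 = 200; nΣt² − (Σt)² = 7956 − 7396 = 560
r = 314 / √(200 × 560) = 314 / 334.6640 ≈ 0.9383

0.9383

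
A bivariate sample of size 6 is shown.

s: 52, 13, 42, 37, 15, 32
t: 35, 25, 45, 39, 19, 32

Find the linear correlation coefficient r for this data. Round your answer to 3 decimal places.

n = 6, Σs = 191, Σt = 195, Σs² = 7255, Σt² = 6781, Σst = 6787
nΣst − ΣsΣt = 40722 − 37245 = 3477
nΣs² − (Σs)² = 43530 − 36481 = 7049; nΣt² − (Σt)² = 40686 − 38025 = 2661
r = 3477 / √(7049 × 2661) = 3477 / 4330.9801 ≈ 0.803

0.803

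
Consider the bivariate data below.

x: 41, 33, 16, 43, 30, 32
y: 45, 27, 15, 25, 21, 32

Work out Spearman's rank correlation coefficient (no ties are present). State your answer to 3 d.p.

0.600

Rank x: 5, 4, 1, 6, 2, 3
Rank y: 6, 4, 1, 3, 2, 5
d = rank(x) − rank(y): -1, 0, 0, 3, 0, -2; Σd² = 14
ρ = 1 − 6Σd² / [n(n²−1)] = 1 − 6×14 / (6×35) = 1 − 84/210 ≈ 0.600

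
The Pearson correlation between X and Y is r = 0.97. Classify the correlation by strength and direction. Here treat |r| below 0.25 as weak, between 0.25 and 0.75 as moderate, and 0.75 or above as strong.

strong positive

r = 0.97 > 0 so the relationship is positive.
|r| = 0.97, which falls in the strong range.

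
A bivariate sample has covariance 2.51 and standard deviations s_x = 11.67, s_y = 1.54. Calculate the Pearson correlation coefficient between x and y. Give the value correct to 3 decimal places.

r = Cov(x,y) / (s_x · s_y) = 2.51 / (11.67 × 1.54)
  = 2.51 / 17.9718 ≈ 0.140

0.140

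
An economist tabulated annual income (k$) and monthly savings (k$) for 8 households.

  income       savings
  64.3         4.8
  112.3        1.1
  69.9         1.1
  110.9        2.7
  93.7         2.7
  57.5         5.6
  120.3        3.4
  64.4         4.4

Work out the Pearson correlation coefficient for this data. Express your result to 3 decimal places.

n = 8, Σx = 693.3, Σy = 25.8, Σx² = 64635.99, Σy² = 102.32, Σxy = 2075.86
nΣxy − ΣxΣy = 16606.88 − 17887.14 = -1280.26
nΣx² − (Σx)² = 517087.92 − 480664.89 = 36423.03; nΣy² − (Σy)² = 818.56 − 665.64 = 152.92
r = -1280.26 / √(36423.03 × 152.92) = -1280.26 / 2360.0444 ≈ -0.542

-0.542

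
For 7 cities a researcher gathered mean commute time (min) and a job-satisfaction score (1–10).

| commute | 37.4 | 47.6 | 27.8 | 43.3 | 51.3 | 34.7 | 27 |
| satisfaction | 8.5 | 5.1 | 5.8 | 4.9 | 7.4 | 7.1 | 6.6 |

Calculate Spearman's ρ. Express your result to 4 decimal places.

0.0000

Rank commute: 4, 6, 2, 5, 7, 3, 1
Rank satisfaction: 7, 2, 3, 1, 6, 5, 4
d = rank(commute) − rank(satisfaction): -3, 4, -1, 4, 1, -2, -3; Σd² = 56
ρ = 1 − 6Σd² / [n(n²−1)] = 1 − 6×56 / (7×48) = 1 − 336/336 ≈ 0.0000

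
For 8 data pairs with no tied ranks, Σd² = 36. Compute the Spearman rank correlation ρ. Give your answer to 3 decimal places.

0.571

ρ = 1 − 6Σd² / [n(n²−1)] = 1 − 6×36 / (8×63)
  = 1 − 216/504 = 1 − 0.4286 ≈ 0.571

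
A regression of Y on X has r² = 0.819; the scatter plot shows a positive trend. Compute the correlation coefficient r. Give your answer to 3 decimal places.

0.905

|r| = √0.819 = 0.905
The association is positive, so r = 0.905.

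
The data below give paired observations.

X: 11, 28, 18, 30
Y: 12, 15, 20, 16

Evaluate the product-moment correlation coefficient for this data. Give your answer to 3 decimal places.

0.247

n = 4, ΣX = 87, ΣY = 63, ΣX² = 2129, ΣY² = 1025, ΣXY = 1392
nΣXY − ΣXΣY = 5568 − 5481 = 87
nΣX² − (ΣX)² = 8516 − 7569 = 947; nΣY² − (ΣY)² = 4100 − 3969 = 131
r = 87 / √(947 × 131) = 87 / 352.2173 ≈ 0.247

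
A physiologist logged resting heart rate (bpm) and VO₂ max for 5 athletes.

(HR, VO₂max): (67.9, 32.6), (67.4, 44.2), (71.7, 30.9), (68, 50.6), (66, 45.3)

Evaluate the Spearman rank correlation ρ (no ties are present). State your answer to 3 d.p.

Rank HR: 3, 2, 5, 4, 1
Rank VO₂max: 2, 3, 1, 5, 4
d = rank(HR) − rank(VO₂max): 1, -1, 4, -1, -3; Σd² = 28
ρ = 1 − 6Σd² / [n(n²−1)] = 1 − 6×28 / (5×24) = 1 − 168/120 ≈ -0.400

-0.400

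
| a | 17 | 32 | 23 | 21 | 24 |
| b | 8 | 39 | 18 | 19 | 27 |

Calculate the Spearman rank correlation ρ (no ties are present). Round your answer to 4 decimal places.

0.9000

Rank a: 1, 5, 3, 2, 4
Rank b: 1, 5, 2, 3, 4
d = rank(a) − rank(b): 0, 0, 1, -1, 0; Σd² = 2
ρ = 1 − 6Σd² / [n(n²−1)] = 1 − 6×2 / (5×24) = 1 − 12/120 ≈ 0.9000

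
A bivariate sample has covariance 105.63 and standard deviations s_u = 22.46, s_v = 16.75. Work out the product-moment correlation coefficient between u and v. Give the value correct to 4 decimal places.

r = Cov(u,v) / (s_u · s_v) = 105.63 / (22.46 × 16.75)
  = 105.63 / 376.2050 ≈ 0.2808

0.2808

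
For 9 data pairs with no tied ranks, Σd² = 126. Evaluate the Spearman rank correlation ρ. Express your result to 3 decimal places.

-0.050

ρ = 1 − 6Σd² / [n(n²−1)] = 1 − 6×126 / (9×80)
  = 1 − 756/720 = 1 − 1.0500 ≈ -0.050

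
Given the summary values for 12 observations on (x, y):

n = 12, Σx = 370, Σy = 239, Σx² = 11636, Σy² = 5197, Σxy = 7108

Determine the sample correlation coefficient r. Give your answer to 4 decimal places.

r = (nΣxy − ΣxΣy) / √[(nΣx² − (Σx)²)(nΣy² − (Σy)²)]
Numerator: 12×7108 − 370×239 = -3134
Denominator: √[(139632 − 136900)(62364 − 57121)] = √[2732 × 5243] = 3784.6897
r = -3134 / 3784.6897 ≈ -0.8281

-0.8281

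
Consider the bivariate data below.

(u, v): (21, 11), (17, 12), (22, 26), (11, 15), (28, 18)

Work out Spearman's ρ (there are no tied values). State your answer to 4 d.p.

Rank u: 3, 2, 4, 1, 5
Rank v: 1, 2, 5, 3, 4
d = rank(u) − rank(v): 2, 0, -1, -2, 1; Σd² = 10
ρ = 1 − 6Σd² / [n(n²−1)] = 1 − 6×10 / (5×24) = 1 − 60/120 ≈ 0.5000

0.5000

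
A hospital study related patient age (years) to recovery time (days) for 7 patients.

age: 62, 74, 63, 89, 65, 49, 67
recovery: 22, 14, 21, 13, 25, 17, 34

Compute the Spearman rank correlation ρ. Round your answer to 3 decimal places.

-0.321

Rank age: 2, 6, 3, 7, 4, 1, 5
Rank recovery: 5, 2, 4, 1, 6, 3, 7
d = rank(age) − rank(recovery): -3, 4, -1, 6, -2, -2, -2; Σd² = 74
ρ = 1 − 6Σd² / [n(n²−1)] = 1 − 6×74 / (7×48) = 1 − 444/336 ≈ -0.321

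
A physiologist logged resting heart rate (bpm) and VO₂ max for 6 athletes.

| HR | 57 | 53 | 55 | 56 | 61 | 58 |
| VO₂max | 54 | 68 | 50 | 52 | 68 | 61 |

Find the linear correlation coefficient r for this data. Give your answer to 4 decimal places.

0.2437

n = 6, Σx = 340, Σy = 353, Σx² = 19304, Σy² = 21089, Σxy = 20030
nΣxy − ΣxΣy = 120180 − 120020 = 160
nΣx² − (Σx)² = 115824 − 115600 = 224; nΣy² − (Σy)² = 126534 − 124609 = 1925
r = 160 / √(224 × 1925) = 160 / 656.6582 ≈ 0.2437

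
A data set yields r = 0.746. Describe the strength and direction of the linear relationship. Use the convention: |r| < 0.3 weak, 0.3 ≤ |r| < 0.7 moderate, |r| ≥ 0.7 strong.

strong positive

r = 0.746 > 0 so the relationship is positive.
|r| = 0.746, which falls in the strong range.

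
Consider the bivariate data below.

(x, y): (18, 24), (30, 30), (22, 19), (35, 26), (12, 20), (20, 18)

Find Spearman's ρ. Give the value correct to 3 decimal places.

0.486

Rank x: 2, 5, 4, 6, 1, 3
Rank y: 4, 6, 2, 5, 3, 1
d = rank(x) − rank(y): -2, -1, 2, 1, -2, 2; Σd² = 18
ρ = 1 − 6Σd² / [n(n²−1)] = 1 − 6×18 / (6×35) = 1 − 108/210 ≈ 0.486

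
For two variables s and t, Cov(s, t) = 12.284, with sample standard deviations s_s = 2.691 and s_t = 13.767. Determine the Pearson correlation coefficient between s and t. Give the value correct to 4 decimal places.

r = Cov(s,t) / (s_s · s_t) = 12.284 / (2.691 × 13.767)
  = 12.284 / 37.0470 ≈ 0.3316

0.3316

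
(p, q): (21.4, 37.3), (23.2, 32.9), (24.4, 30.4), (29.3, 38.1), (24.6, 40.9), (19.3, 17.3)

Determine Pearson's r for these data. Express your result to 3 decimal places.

n = 6, Σp = 142.2, Σq = 196.9, Σp² = 3427.7, Σq² = 6821.57, Σpq = 4759.62
nΣpq − ΣpΣq = 28557.72 − 27999.18 = 558.54
nΣp² − (Σp)² = 20566.2 − 20220.84 = 345.36; nΣq² − (Σq)² = 40929.42 − 38769.61 = 2159.81
r = 558.54 / √(345.36 × 2159.81) = 558.54 / 863.6620 ≈ 0.647

0.647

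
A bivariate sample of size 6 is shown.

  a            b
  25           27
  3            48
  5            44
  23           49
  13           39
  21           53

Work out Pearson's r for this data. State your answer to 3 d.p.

n = 6, Σa = 90, Σb = 260, Σa² = 1798, Σb² = 11700, Σab = 3786
nΣab − ΣaΣb = 22716 − 23400 = -684
nΣa² − (Σa)² = 10788 − 8100 = 2688; nΣb² − (Σb)² = 70200 − 67600 = 2600
r = -684 / √(2688 × 2600) = -684 / 2643.6339 ≈ -0.259

-0.259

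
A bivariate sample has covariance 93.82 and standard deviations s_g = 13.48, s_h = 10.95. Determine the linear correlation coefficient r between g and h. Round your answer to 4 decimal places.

0.6356

r = Cov(g,h) / (s_g · s_h) = 93.82 / (13.48 × 10.95)
  = 93.82 / 147.6060 ≈ 0.6356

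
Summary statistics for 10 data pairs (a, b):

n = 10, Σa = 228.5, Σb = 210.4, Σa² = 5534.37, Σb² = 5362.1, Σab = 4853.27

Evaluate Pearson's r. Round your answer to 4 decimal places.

r = (nΣab − ΣaΣb) / √[(nΣa² − (Σa)²)(nΣb² − (Σb)²)]
Numerator: 10×4853.27 − 228.5×210.4 = 456.3
Denominator: √[(55343.7 − 52212.25)(53621 − 44268.16)] = √[3131.45 × 9352.84] = 5411.8343
r = 456.3 / 5411.8343 ≈ 0.0843

0.0843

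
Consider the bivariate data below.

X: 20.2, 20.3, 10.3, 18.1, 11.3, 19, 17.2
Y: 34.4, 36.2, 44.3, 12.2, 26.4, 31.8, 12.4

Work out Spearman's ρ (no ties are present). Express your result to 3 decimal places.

Rank X: 6, 7, 1, 4, 2, 5, 3
Rank Y: 5, 6, 7, 1, 3, 4, 2
d = rank(X) − rank(Y): 1, 1, -6, 3, -1, 1, 1; Σd² = 50
ρ = 1 − 6Σd² / [n(n²−1)] = 1 − 6×50 / (7×48) = 1 − 300/336 ≈ 0.107

0.107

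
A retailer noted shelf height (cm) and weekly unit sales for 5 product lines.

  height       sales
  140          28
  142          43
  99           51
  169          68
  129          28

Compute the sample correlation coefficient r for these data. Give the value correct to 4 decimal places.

n = 5, Σx = 679, Σy = 218, Σx² = 94767, Σy² = 10642, Σxy = 30179
nΣxy − ΣxΣy = 150895 − 148022 = 2873
nΣx² − (Σx)² = 473835 − 461041 = 12794; nΣy² − (Σy)² = 53210 − 47524 = 5686
r = 2873 / √(12794 × 5686) = 2873 / 8529.1667 ≈ 0.3368

0.3368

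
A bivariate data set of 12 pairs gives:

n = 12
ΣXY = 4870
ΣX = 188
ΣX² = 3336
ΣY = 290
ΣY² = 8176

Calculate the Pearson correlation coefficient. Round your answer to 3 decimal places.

r = (nΣXY − ΣXΣY) / √[(nΣX² − (ΣX)²)(nΣY² − (ΣY)²)]
Numerator: 12×4870 − 188×290 = 3920
Denominator: √[(40032 − 35344)(98112 − 84100)] = √[4688 × 14012] = 8104.8292
r = 3920 / 8104.8292 ≈ 0.484

0.484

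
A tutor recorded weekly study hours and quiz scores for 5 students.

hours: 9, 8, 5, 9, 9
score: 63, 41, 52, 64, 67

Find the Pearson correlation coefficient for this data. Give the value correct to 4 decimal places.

n = 5, Σx = 40, Σy = 287, Σx² = 332, Σy² = 16939, Σxy = 2334
nΣxy − ΣxΣy = 11670 − 11480 = 190
nΣx² − (Σx)² = 1660 − 1600 = 60; nΣy² − (Σy)² = 84695 − 82369 = 2326
r = 190 / √(60 × 2326) = 190 / 373.5773 ≈ 0.5086

0.5086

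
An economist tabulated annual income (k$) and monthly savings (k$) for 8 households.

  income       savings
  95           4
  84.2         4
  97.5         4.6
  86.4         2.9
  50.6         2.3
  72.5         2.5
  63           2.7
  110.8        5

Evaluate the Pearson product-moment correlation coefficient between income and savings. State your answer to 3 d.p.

n = 8, Σx = 660, Σy = 28, Σx² = 57148.1, Σy² = 105.4, Σxy = 2437.59
nΣxy − ΣxΣy = 19500.72 − 18480 = 1020.72
nΣx² − (Σx)² = 457184.8 − 435600 = 21584.8; nΣy² − (Σy)² = 843.2 − 784 = 59.2
r = 1020.72 / √(21584.8 × 59.2) = 1020.72 / 1130.4071 ≈ 0.903

0.903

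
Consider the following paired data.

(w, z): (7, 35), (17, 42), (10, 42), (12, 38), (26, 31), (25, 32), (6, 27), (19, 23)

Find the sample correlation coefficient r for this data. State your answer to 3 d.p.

-0.209

n = 8, Σw = 122, Σz = 270, Σw² = 2280, Σz² = 9440, Σwz = 4040
nΣwz − ΣwΣz = 32320 − 32940 = -620
nΣw² − (Σw)² = 18240 − 14884 = 3356; nΣz² − (Σz)² = 75520 − 72900 = 2620
r = -620 / √(3356 × 2620) = -620 / 2965.2521 ≈ -0.209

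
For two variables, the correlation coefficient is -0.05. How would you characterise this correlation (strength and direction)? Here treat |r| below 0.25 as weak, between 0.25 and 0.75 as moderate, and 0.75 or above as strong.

weak negative

r = -0.05 < 0 so the relationship is negative.
|r| = 0.05, which falls in the weak range.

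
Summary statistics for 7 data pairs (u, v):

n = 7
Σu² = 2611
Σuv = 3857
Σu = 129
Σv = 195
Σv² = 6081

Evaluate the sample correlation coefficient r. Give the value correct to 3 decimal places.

0.676

r = (nΣuv − ΣuΣv) / √[(nΣu² − (Σu)²)(nΣv² − (Σv)²)]
Numerator: 7×3857 − 129×195 = 1844
Denominator: √[(18277 − 16641)(42567 − 38025)] = √[1636 × 4542] = 2725.9332
r = 1844 / 2725.9332 ≈ 0.676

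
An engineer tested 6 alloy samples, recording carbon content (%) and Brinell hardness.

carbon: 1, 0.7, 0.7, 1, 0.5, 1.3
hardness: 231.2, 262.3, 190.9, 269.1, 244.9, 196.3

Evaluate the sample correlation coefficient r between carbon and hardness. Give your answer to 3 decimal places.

-0.286

n = 6, Σx = 5.2, Σy = 1394.7, Σx² = 4.92, Σy² = 329622.05, Σxy = 1195.18
nΣxy − ΣxΣy = 7171.08 − 7252.44 = -81.36
nΣx² − (Σx)² = 29.52 − 27.04 = 2.48; nΣy² − (Σy)² = 1977732.3 − 1945188.09 = 32544.21
r = -81.36 / √(2.48 × 32544.21) = -81.36 / 284.0944 ≈ -0.286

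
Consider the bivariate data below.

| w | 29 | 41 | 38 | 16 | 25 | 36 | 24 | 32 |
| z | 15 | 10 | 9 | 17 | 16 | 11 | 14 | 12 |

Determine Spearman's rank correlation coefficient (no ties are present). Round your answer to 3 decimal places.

Rank w: 4, 8, 7, 1, 3, 6, 2, 5
Rank z: 6, 2, 1, 8, 7, 3, 5, 4
d = rank(w) − rank(z): -2, 6, 6, -7, -4, 3, -3, 1; Σd² = 160
ρ = 1 − 6Σd² / [n(n²−1)] = 1 − 6×160 / (8×63) = 1 − 960/504 ≈ -0.905

-0.905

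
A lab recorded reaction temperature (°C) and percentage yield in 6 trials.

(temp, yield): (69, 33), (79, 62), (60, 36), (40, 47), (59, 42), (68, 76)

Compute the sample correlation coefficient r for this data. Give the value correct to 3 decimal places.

0.330

n = 6, Σx = 375, Σy = 296, Σx² = 24307, Σy² = 15978, Σxy = 18861
nΣxy − ΣxΣy = 113166 − 111000 = 2166
nΣx² − (Σx)² = 145842 − 140625 = 5217; nΣy² − (Σy)² = 95868 − 87616 = 8252
r = 2166 / √(5217 × 8252) = 2166 / 6561.3020 ≈ 0.330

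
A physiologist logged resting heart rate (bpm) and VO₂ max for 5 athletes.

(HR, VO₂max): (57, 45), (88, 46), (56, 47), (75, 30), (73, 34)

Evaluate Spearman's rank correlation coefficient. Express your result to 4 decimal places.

-0.4000

Rank HR: 2, 5, 1, 4, 3
Rank VO₂max: 3, 4, 5, 1, 2
d = rank(HR) − rank(VO₂max): -1, 1, -4, 3, 1; Σd² = 28
ρ = 1 − 6Σd² / [n(n²−1)] = 1 − 6×28 / (5×24) = 1 − 168/120 ≈ -0.4000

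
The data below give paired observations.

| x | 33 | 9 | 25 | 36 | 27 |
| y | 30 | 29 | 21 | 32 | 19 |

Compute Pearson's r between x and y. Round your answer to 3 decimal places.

n = 5, Σx = 130, Σy = 131, Σx² = 3820, Σy² = 3567, Σxy = 3441
nΣxy − ΣxΣy = 17205 − 17030 = 175
nΣx² − (Σx)² = 19100 − 16900 = 2200; nΣy² − (Σy)² = 17835 − 17161 = 674
r = 175 / √(2200 × 674) = 175 / 1217.7028 ≈ 0.144

0.144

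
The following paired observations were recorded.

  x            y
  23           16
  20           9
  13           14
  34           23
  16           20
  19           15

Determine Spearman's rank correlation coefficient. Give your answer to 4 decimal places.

0.4286

Rank x: 5, 4, 1, 6, 2, 3
Rank y: 4, 1, 2, 6, 5, 3
d = rank(x) − rank(y): 1, 3, -1, 0, -3, 0; Σd² = 20
ρ = 1 − 6Σd² / [n(n²−1)] = 1 − 6×20 / (6×35) = 1 − 120/210 ≈ 0.4286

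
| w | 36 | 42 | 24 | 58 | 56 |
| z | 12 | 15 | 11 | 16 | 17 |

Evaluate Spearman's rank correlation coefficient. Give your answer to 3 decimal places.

0.900

Rank w: 2, 3, 1, 5, 4
Rank z: 2, 3, 1, 4, 5
d = rank(w) − rank(z): 0, 0, 0, 1, -1; Σd² = 2
ρ = 1 − 6Σd² / [n(n²−1)] = 1 − 6×2 / (5×24) = 1 − 12/120 ≈ 0.900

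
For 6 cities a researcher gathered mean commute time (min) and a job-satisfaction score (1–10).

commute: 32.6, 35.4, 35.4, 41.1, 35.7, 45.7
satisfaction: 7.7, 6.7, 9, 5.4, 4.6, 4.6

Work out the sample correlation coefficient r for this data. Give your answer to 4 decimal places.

n = 6, Σx = 225.9, Σy = 38, Σx² = 8621.27, Σy² = 256.66, Σxy = 1403.18
nΣxy − ΣxΣy = 8419.08 − 8584.2 = -165.12
nΣx² − (Σx)² = 51727.62 − 51030.81 = 696.81; nΣy² − (Σy)² = 1539.96 − 1444 = 95.96
r = -165.12 / √(696.81 × 95.96) = -165.12 / 258.5844 ≈ -0.6386

-0.6386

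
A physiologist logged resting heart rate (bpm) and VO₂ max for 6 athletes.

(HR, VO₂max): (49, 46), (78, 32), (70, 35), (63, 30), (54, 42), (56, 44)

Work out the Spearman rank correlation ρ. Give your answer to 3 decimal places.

Rank HR: 1, 6, 5, 4, 2, 3
Rank VO₂max: 6, 2, 3, 1, 4, 5
d = rank(HR) − rank(VO₂max): -5, 4, 2, 3, -2, -2; Σd² = 62
ρ = 1 − 6Σd² / [n(n²−1)] = 1 − 6×62 / (6×35) = 1 − 372/210 ≈ -0.771

-0.771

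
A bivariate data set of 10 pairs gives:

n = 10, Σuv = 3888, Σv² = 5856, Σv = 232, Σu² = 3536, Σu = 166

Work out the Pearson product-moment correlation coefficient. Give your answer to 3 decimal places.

0.061

r = (nΣuv − ΣuΣv) / √[(nΣu² − (Σu)²)(nΣv² − (Σv)²)]
Numerator: 10×3888 − 166×232 = 368
Denominator: √[(35360 − 27556)(58560 − 53824)] = √[7804 × 4736] = 6079.4526
r = 368 / 6079.4526 ≈ 0.061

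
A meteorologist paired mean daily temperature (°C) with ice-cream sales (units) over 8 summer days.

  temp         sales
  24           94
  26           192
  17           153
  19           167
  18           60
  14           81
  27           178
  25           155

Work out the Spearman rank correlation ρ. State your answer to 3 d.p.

0.762

Rank temp: 5, 7, 2, 4, 3, 1, 8, 6
Rank sales: 3, 8, 4, 6, 1, 2, 7, 5
d = rank(temp) − rank(sales): 2, -1, -2, -2, 2, -1, 1, 1; Σd² = 20
ρ = 1 − 6Σd² / [n(n²−1)] = 1 − 6×20 / (8×63) = 1 − 120/504 ≈ 0.762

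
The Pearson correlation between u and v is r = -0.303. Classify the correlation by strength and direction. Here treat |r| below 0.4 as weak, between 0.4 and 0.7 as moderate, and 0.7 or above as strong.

weak negative

r = -0.303 < 0 so the relationship is negative.
|r| = 0.303, which falls in the weak range.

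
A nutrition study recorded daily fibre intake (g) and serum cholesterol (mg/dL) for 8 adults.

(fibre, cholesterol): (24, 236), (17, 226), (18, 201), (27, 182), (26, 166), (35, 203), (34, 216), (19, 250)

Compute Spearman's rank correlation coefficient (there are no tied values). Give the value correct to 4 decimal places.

-0.3333

Rank fibre: 4, 1, 2, 6, 5, 8, 7, 3
Rank cholesterol: 7, 6, 3, 2, 1, 4, 5, 8
d = rank(fibre) − rank(cholesterol): -3, -5, -1, 4, 4, 4, 2, -5; Σd² = 112
ρ = 1 − 6Σd² / [n(n²−1)] = 1 − 6×112 / (8×63) = 1 − 672/504 ≈ -0.3333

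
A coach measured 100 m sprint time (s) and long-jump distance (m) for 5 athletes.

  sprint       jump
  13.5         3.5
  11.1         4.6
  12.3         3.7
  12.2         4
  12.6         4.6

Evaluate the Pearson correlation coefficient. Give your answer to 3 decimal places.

n = 5, Σx = 61.7, Σy = 20.4, Σx² = 764.35, Σy² = 84.26, Σxy = 250.58
nΣxy − ΣxΣy = 1252.9 − 1258.68 = -5.78
nΣx² − (Σx)² = 3821.75 − 3806.89 = 14.86; nΣy² − (Σy)² = 421.3 − 416.16 = 5.14
r = -5.78 / √(14.86 × 5.14) = -5.78 / 8.7396 ≈ -0.661

-0.661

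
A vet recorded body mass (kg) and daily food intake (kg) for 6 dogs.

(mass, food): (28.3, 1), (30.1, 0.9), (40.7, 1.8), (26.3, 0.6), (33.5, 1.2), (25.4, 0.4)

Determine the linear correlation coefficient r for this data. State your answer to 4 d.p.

0.9711

n = 6, Σx = 184.3, Σy = 5.9, Σx² = 5822.49, Σy² = 7.01, Σxy = 194.79
nΣxy − ΣxΣy = 1168.74 − 1087.37 = 81.37
nΣx² − (Σx)² = 34934.94 − 33966.49 = 968.45; nΣy² − (Σy)² = 42.06 − 34.81 = 7.25
r = 81.37 / √(968.45 × 7.25) = 81.37 / 83.7930 ≈ 0.9711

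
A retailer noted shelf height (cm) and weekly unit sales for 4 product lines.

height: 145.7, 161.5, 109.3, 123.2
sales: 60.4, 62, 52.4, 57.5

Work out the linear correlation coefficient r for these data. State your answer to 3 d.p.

0.959

n = 4, Σx = 539.7, Σy = 232.3, Σx² = 74435.47, Σy² = 13544.17, Σxy = 31624.6
nΣxy − ΣxΣy = 126498.4 − 125372.31 = 1126.09
nΣx² − (Σx)² = 297741.88 − 291276.09 = 6465.79; nΣy² − (Σy)² = 54176.68 − 53963.29 = 213.39
r = 1126.09 / √(6465.79 × 213.39) = 1126.09 / 1174.6212 ≈ 0.959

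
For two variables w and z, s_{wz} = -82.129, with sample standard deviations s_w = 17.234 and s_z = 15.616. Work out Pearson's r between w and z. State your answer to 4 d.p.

r = Cov(w,z) / (s_w · s_z) = -82.129 / (17.234 × 15.616)
  = -82.129 / 269.1261 ≈ -0.3052

-0.3052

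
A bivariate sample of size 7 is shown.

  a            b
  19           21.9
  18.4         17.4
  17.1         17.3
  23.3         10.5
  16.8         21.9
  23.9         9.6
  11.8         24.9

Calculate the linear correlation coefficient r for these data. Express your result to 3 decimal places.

-0.906

n = 7, Σa = 130.3, Σb = 123.5, Σa² = 2527.55, Σb² = 2383.69, Σab = 2167.92
nΣab − ΣaΣb = 15175.44 − 16092.05 = -916.61
nΣa² − (Σa)² = 17692.85 − 16978.09 = 714.76; nΣb² − (Σb)² = 16685.83 − 15252.25 = 1433.58
r = -916.61 / √(714.76 × 1433.58) = -916.61 / 1012.2577 ≈ -0.906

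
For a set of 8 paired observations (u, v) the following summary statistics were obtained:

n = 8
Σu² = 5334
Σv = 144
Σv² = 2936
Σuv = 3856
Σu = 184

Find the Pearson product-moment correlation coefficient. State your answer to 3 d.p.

r = (nΣuv − ΣuΣv) / √[(nΣu² − (Σu)²)(nΣv² − (Σv)²)]
Numerator: 8×3856 − 184×144 = 4352
Denominator: √[(42672 − 33856)(23488 − 20736)] = √[8816 × 2752] = 4925.6098
r = 4352 / 4925.6098 ≈ 0.884

0.884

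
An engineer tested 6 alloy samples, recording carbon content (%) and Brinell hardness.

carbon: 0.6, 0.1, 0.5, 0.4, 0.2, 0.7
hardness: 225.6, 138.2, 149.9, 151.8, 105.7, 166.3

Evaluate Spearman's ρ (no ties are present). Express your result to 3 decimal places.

0.829

Rank carbon: 5, 1, 4, 3, 2, 6
Rank hardness: 6, 2, 3, 4, 1, 5
d = rank(carbon) − rank(hardness): -1, -1, 1, -1, 1, 1; Σd² = 6
ρ = 1 − 6Σd² / [n(n²−1)] = 1 − 6×6 / (6×35) = 1 − 36/210 ≈ 0.829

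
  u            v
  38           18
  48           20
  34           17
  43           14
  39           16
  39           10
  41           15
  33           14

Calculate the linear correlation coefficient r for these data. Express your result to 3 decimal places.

0.319

n = 8, Σu = 315, Σv = 124, Σu² = 12565, Σv² = 1986, Σuv = 4915
nΣuv − ΣuΣv = 39320 − 39060 = 260
nΣu² − (Σu)² = 100520 − 99225 = 1295; nΣv² − (Σv)² = 15888 − 15376 = 512
r = 260 / √(1295 × 512) = 260 / 814.2727 ≈ 0.319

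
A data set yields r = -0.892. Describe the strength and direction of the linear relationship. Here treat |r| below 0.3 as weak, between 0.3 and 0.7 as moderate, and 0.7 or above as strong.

strong negative

r = -0.892 < 0 so the relationship is negative.
|r| = 0.892, which falls in the strong range.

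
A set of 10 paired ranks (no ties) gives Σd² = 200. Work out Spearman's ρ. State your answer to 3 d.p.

ρ = 1 − 6Σd² / [n(n²−1)] = 1 − 6×200 / (10×99)
  = 1 − 1200/990 = 1 − 1.2121 ≈ -0.212

-0.212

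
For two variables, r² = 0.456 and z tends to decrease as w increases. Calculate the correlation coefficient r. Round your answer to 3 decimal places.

|r| = √0.456 = 0.675
The association is negative, so r = −0.675.

-0.675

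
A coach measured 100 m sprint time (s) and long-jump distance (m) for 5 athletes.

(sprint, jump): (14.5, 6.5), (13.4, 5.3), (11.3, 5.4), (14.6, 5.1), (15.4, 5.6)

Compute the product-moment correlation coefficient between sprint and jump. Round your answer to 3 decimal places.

0.247

n = 5, Σx = 69.2, Σy = 27.9, Σx² = 967.82, Σy² = 156.87, Σxy = 386.99
nΣxy − ΣxΣy = 1934.95 − 1930.68 = 4.27
nΣx² − (Σx)² = 4839.1 − 4788.64 = 50.46; nΣy² − (Σy)² = 784.35 − 778.41 = 5.94
r = 4.27 / √(50.46 × 5.94) = 4.27 / 17.3128 ≈ 0.247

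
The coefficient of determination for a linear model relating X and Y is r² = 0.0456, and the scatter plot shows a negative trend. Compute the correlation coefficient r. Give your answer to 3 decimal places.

-0.214

|r| = √0.0456 = 0.214
The association is negative, so r = −0.214.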